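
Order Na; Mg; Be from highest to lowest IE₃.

Be > Mg > Na

IE_3 is the cost of taking one more electron from the +2 cation: Na²⁺ is already 1 electron into the core; Mg²⁺ is the bare [Ne] core; Be²⁺ is the bare [He] core.
All of these are removing an electron from a noble-gas core or deeper; the smaller core (lower principal quantum number) is held far more tightly, and within a period the higher nuclear charge binds the same core more tightly.
Approximate IE_3 values (kJ/mol): Na 6910, Mg 7733, Be 14849.
Putting it together, IE_3: Na < Mg < Be.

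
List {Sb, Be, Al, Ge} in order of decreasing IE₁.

Be is in period 2, group 2; Al is in period 3, group 13; Ge is in period 4, group 14; Sb is in period 5, group 15.
Across a period the outer electron is held more tightly (higher IE₁); down a group it sits in a higher shell, more shielded, and comes off more easily.
A diagonal step moves right (one effect) and down (the opposite effect) at once.
Ge > Al: the two effects oppose for this pair; the across-period effect wins (762 vs 578 kJ/mol).
Sb > Ge: the two effects oppose for this pair; the across-period effect wins (831 vs 762 kJ/mol).
Be > Sb: period and group pull opposite ways; the down-group shift dominates (900 vs 831 kJ/mol).
For reference (kJ/mol): Be 900, Al 578, Ge 762, Sb 831.
So from highest to lowest: Be > Sb > Ge > Al.

Be > Sb > Ge > Al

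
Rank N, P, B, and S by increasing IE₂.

IE_2 is the cost of taking one more electron from the +1 cation: N⁺ still has 4 valence electrons; P⁺ still has 4 valence electrons; B⁺ still has 2 valence electrons; S⁺ still has 5 valence electrons.
All are still removing valence electrons, so compare the +1 ions as you would atoms: IE_2 generally rises across a period (higher Z_eff) and falls down a group (larger shell), subject to the usual subshell exceptions.
Valence configurations: N⁺ [He]2s²2p², P⁺ [Ne]3s²3p², B⁺ [He]2s², S⁺ [Ne]3s²3p³.
Tabulated IE_2 (kJ/mol): N 2856, P 1907, B 2427, S 2252.
Putting it together, IE_2: P < S < B < N.

P, S, B, N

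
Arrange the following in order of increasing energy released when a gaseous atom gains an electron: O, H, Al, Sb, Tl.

H is in period 1, group 1; O is in period 2, group 16; Al is in period 3, group 13; Sb is in period 5, group 15; Tl is in period 6, group 13.
EA tends to increase across a period and decrease down a group, though the pattern is less regular than for IE or radius.
These span different periods and groups, so the two trends combine.
Al > Tl: Al sits above Tl in group 13, so the down-group effect alone puts Al higher.
H > Al: period and group pull opposite ways; the down-group shift dominates (73 vs 42 kJ/mol).
Sb > H: the two effects oppose for this pair; the across-period effect wins (103 vs 73 kJ/mol).
O > Sb: relative to Sb, both the across-period and down-group shifts push O's electron affinity up.
For reference (kJ/mol): H 73, O 141, Al 42, Sb 103, Tl 19.
So from lowest to highest: Tl < Al < H < Sb < O.

Tl, Al, H, Sb, O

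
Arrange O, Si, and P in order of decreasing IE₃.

Consider each +2 ion: O²⁺ still has 4 valence electrons; Si²⁺ still has 2 valence electrons; P²⁺ still has 3 valence electrons.
All are still removing valence electrons, so compare the +2 ions as you would atoms: IE_3 generally rises across a period (higher Z_eff) and falls down a group (larger shell), subject to the usual subshell exceptions.
Valence configurations: O²⁺ [He]2s²2p², Si²⁺ [Ne]3s², P²⁺ [Ne]3s²3p¹.
P²⁺ loses a lone 3p electron whereas Si²⁺ must break into a filled 3s² pair, so IE_3(Si) > IE_3(P) even though P has the higher nuclear charge.
Tabulated IE_3 (kJ/mol): O 5300, Si 3232, P 2914.
So the third ionization energies run P < Si < O.

O, Si, P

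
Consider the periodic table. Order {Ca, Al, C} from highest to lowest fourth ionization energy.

Al, Ca, C

Consider each +3 ion: Ca³⁺ is already 1 electron into the core; Al³⁺ is the bare [Ne] core; C³⁺ still has 1 valence electron.
Breaking into a closed-shell core is much more expensive than removing a leftover valence electron — Ca and Al have the largest IE_4 here.
Approximate IE_4 values (kJ/mol): Ca 6491, Al 11577, C 6223.
Overall IE_4 order: C < Ca < Al.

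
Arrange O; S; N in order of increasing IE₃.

S, N, O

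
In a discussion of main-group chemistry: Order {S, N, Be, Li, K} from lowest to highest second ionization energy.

Be < S < N < K < Li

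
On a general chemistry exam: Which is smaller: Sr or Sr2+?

Sr2+

Forming Sr2+ removes 2 electrons from Sr. Fewer electrons for the same nuclear charge means less shielding and a higher Z_eff on the remaining electrons, and for main-group metals the entire outer shell is lost.
A cation is smaller than its parent atom: Sr2+ < Sr.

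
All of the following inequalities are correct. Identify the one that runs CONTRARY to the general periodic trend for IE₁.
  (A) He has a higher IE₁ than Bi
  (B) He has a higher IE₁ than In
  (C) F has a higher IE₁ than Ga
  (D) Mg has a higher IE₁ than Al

(D)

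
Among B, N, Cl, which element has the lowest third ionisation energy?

IE_3 is the cost of taking one more electron from the +2 cation: B²⁺ still has 1 valence electron; N²⁺ still has 3 valence electrons; Cl²⁺ still has 5 valence electrons.
All are still removing valence electrons, so compare the +2 ions as you would atoms: IE_3 generally rises across a period (higher Z_eff) and falls down a group (larger shell), subject to the usual subshell exceptions.
Valence configurations: B²⁺ [He]2s¹, N²⁺ [He]2s²2p¹, Cl²⁺ [Ne]3s²3p³.
Approximate IE_3 values (kJ/mol): B 3660, N 4578, Cl 3822.
So the third ionization energies run B < Cl < N.

B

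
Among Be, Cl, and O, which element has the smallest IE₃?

Consider each +2 ion: Be²⁺ is the bare [He] core; Cl²⁺ still has 5 valence electrons; O²⁺ still has 4 valence electrons.
Pulling an electron out of a noble-gas core costs far more than removing a remaining valence electron, so Be sits at the high end of IE_3.
Valence configurations: Cl²⁺ [Ne]3s²3p³, O²⁺ [He]2s²2p².
The numbers (kJ/mol): Be 14849, Cl 3822, O 5300.
So the third ionization energies run Cl < O < Be.

Cl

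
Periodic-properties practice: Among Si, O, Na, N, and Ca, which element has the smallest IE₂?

Ca

IE_2 is the cost of taking one more electron from the +1 cation: Si⁺ still has 3 valence electrons; O⁺ still has 5 valence electrons; Na⁺ is the bare [Ne] core; N⁺ still has 4 valence electrons; Ca⁺ still has 1 valence electron.
Pulling an electron out of a noble-gas core costs far more than removing a remaining valence electron, so Na sits at the high end of IE_2.
Valence configurations: Si⁺ [Ne]3s²3p¹, O⁺ [He]2s²2p³, N⁺ [He]2s²2p², Ca⁺ [Ar]4s¹.
Tabulated IE_2 (kJ/mol): Si 1577, O 3388, Na 4562, N 2856, Ca 1145.
Overall IE_2 order: Ca < Si < N < O < Na.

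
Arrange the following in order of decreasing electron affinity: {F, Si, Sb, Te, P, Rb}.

F > Te > Si > Sb > P > Rb

Electron affinity generally becomes more exothermic across a period toward the halogens and less exothermic down a group.
Here both period and group differ, so the two effects have to be weighed against each other.
P > Rb: relative to Rb, both the across-period and down-group shifts push P's electron affinity up.
Sb > P: this pair runs against the simple trend — see the exception note.
Si > Sb: period and group pull opposite ways; the down-group shift dominates (134 vs 103 kJ/mol).
Te > Si: period and group pull opposite ways; the across-period shift dominates (190 vs 134 kJ/mol).
F > Te: relative to Te, both the across-period and down-group shifts push F's electron affinity up.
Note the exception: Sb has a higher electron affinity than P, contrary to the simple trend — both are half-filled np³, but the pairing/repulsion penalty for the added electron shrinks as the p orbitals become larger and more diffuse down the group, and for Sb that outweighs the weaker nuclear attraction.
Note the exception: Si has a higher electron affinity than P, contrary to the simple trend — adding an electron to P's half-filled 3p³ is unfavourable, so Si (3p²) has the more exothermic EA.
Approximate values (kJ/mol): F 328, Si 134, P 72, Rb 47, Sb 103, Te 190.
So from highest to lowest: F > Te > Si > Sb > P > Rb.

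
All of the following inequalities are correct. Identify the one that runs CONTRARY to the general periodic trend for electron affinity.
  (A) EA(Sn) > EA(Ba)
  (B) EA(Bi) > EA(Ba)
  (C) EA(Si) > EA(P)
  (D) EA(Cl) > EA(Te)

The general trend: electron affinity increases across a period and decreases down a group.
(A) Sn (period 5, group 14) vs Ba (period 6, group 2): the stated order agrees with the simple trend.
(B) Bi (period 6, group 15) vs Ba (period 6, group 2): the stated order agrees with the simple trend.
(C) Si (period 3, group 14) vs P (period 3, group 15): the stated order contradicts the simple trend.
(D) Cl (period 3, group 17) vs Te (period 5, group 16): the stated order agrees with the simple trend.
The exception is (C): adding an electron to P's half-filled 3p³ is unfavourable, so Si (3p²) has the more exothermic EA.

(C)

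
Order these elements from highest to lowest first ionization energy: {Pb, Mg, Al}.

Mg is in period 3, group 2; Al is in period 3, group 13; Pb is in period 6, group 14.
Across a period the outer electron is held more tightly (higher IE₁); down a group it sits in a higher shell, more shielded, and comes off more easily.
Neither a single period nor a single group — weigh both effects.
Pb > Al: the two effects oppose for this pair; the across-period effect wins (716 vs 578 kJ/mol).
Mg > Pb: the two effects oppose for this pair; the down-group effect wins (738 vs 716 kJ/mol).
Note the exception: Mg has a higher first ionization energy than Al, contrary to the simple trend — Al's single 3p electron is easier to remove than one from Mg's filled 3s².
Approximate values (kJ/mol): Mg 738, Al 578, Pb 716.
So from highest to lowest: Mg > Pb > Al.

Mg > Pb > Al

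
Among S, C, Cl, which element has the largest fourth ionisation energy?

IE_4 is the cost of taking one more electron from the +3 cation: S³⁺ still has 3 valence electrons; C³⁺ still has 1 valence electron; Cl³⁺ still has 4 valence electrons.
All are still removing valence electrons, so compare the +3 ions as you would atoms: IE_4 generally rises across a period (higher Z_eff) and falls down a group (larger shell), subject to the usual subshell exceptions.
Valence configurations: S³⁺ [Ne]3s²3p¹, C³⁺ [He]2s¹, Cl³⁺ [Ne]3s²3p².
Approximate IE_4 values (kJ/mol): S 4556, C 6223, Cl 5159.
Hence IE_4: S < Cl < C.

C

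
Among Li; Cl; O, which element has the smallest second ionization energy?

After 1 electron has been removed, what remains? Li⁺ is the bare [He] core; Cl⁺ still has 6 valence electrons; O⁺ still has 5 valence electrons.
Core electrons are held far more tightly than valence electrons, so Li tops the IE_2 order.
Valence configurations: Cl⁺ [Ne]3s²3p⁴, O⁺ [He]2s²2p³.
Tabulated IE_2 (kJ/mol): Li 7298, Cl 2298, O 3388.
Overall IE_2 order: Cl < O < Li.

Cl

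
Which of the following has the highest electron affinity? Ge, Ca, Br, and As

Ca is in period 4, group 2; Ge is in period 4, group 14; As is in period 4, group 15; Br is in period 4, group 17.
EA tends to increase across a period and decrease down a group, though the pattern is less regular than for IE or radius.
All lie in period 4; the across-period trend (electron affinity increases left to right) applies, with the exception below.
Note the exception: Ge has a higher electron affinity than As, contrary to the simple trend — adding an electron to As's half-filled 4p³ is unfavourable, so Ge (4p²) has the more exothermic EA.
Approximate values (kJ/mol): Ca 2, Ge 119, As 78, Br 325.
The highest electron affinity among these belongs to Br.

Br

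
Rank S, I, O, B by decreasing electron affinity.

I, S, O, B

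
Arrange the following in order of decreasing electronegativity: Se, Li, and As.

Se > As > Li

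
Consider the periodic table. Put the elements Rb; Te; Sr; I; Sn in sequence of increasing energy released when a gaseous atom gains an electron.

Sr < Rb < Sn < Te < I

Rb is in period 5, group 1; Sr is in period 5, group 2; Sn is in period 5, group 14; Te is in period 5, group 16; I is in period 5, group 17.
Atoms with high Z_eff and room in the valence shell (especially the halogens) have the most exothermic electron affinities.
All lie in period 5; the across-period trend (electron affinity increases left to right) applies, with the exception below.
Note the exception: Rb has a higher electron affinity than Sr, contrary to the simple trend — adding an electron to Sr (ns²) has to open a new, higher-energy np subshell, which is unfavourable.
Approximate values (kJ/mol): Rb 47, Sr 5, Sn 107, Te 190, I 295.
So from lowest to highest: Sr < Rb < Sn < Te < I.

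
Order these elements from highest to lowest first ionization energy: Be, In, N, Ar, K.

Ar > N > Be > In > K

IE₁ increases left→right with effective nuclear charge and decreases top→bottom as the valence shell moves farther out.
Neither a single period nor a single group — weigh both effects.
In > K: the two effects oppose for this pair; the across-period effect wins (558 vs 419 kJ/mol).
Be > In: the two effects oppose for this pair; the down-group effect wins (900 vs 558 kJ/mol).
N > Be: N lies to the right of Be in period 2, so the across-period effect alone puts N higher.
Ar > N: period and group pull opposite ways; the across-period shift dominates (1521 vs 1402 kJ/mol).
For reference (kJ/mol): Be 900, N 1402, Ar 1521, K 419, In 558.
So from highest to lowest: Ar > N > Be > In > K.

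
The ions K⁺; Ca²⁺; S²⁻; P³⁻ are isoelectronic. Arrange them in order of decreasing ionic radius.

All of these have 18 electrons, so size is governed by nuclear charge alone: the more protons, the stronger the pull on the same electron cloud, and the smaller the ion.
Nuclear charges: Ca²⁺ (Z=20), K⁺ (Z=19), S²⁻ (Z=16), P³⁻ (Z=15).
Largest to smallest: P³⁻ > S²⁻ > K⁺ > Ca²⁺.

P³⁻, S²⁻, K⁺, Ca²⁺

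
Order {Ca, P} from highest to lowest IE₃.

After 2 electrons have been removed, what remains? Ca²⁺ is the bare [Ar] core; P²⁺ still has 3 valence electrons.
Breaking into a closed-shell core is much more expensive than removing a leftover valence electron — Ca has the largest IE_3 here.
Tabulated IE_3 (kJ/mol): Ca 4912, P 2914.
Hence IE_3: P < Ca.

Ca, P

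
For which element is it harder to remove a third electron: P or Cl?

The third ionization energy removes an electron from the +2 ion. For each element: P²⁺ still has 3 valence electrons; Cl²⁺ still has 5 valence electrons.
All are still removing valence electrons, so compare the +2 ions as you would atoms: IE_3 generally rises across a period (higher Z_eff) and falls down a group (larger shell), subject to the usual subshell exceptions.
Valence configurations: P²⁺ [Ne]3s²3p¹, Cl²⁺ [Ne]3s²3p³.
Approximate IE_3 values (kJ/mol): P 2914, Cl 3822.
So the third ionization energies run P < Cl.

Cl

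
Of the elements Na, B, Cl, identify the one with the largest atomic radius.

Na

B is in period 2, group 13; Na is in period 3, group 1; Cl is in period 3, group 17.
Atomic radius shrinks across a period as nuclear charge pulls the same shell inward, and grows down a group as new shells are added.
These span different periods and groups, so the two trends combine.
Cl > B: the two effects oppose for this pair; the down-group effect wins (99 vs 85 pm).
Na > Cl: both are in period 3; the period trend gives Na the larger value.
Tabulated atomic radius (pm): B 85, Na 155, Cl 99.
The largest atomic radius among these belongs to Na.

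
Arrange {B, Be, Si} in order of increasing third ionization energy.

Si < B < Be

After 2 electrons have been removed, what remains? B²⁺ still has 1 valence electron; Be²⁺ is the bare [He] core; Si²⁺ still has 2 valence electrons.
Pulling an electron out of a noble-gas core costs far more than removing a remaining valence electron, so Be sits at the high end of IE_3.
Valence configurations: B²⁺ [He]2s¹, Si²⁺ [Ne]3s².
Approximate IE_3 values (kJ/mol): B 3660, Be 14849, Si 3232.
Overall IE_3 order: Si < B < Be.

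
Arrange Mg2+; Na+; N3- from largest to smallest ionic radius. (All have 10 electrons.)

N3- > Na+ > Mg2+

All of these have 10 electrons, so size is governed by nuclear charge alone: the more protons, the stronger the pull on the same electron cloud, and the smaller the ion.
Nuclear charges: Mg2+ (Z=12), Na+ (Z=11), N3- (Z=7).
Largest to smallest: N3- > Na+ > Mg2+.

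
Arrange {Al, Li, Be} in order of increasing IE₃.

Consider each +2 ion: Al²⁺ still has 1 valence electron; Li²⁺ is already 1 electron into the core; Be²⁺ is the bare [He] core.
Breaking into a closed-shell core is much more expensive than removing a leftover valence electron — Li and Be have the largest IE_3 here.
Approximate IE_3 values (kJ/mol): Al 2745, Li 11815, Be 14849.
Hence IE_3: Al < Li < Be.

Al, Li, Be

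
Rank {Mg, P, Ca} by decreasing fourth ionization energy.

IE_4 is the cost of taking one more electron from the +3 cation: Mg³⁺ is already 1 electron into the core; P³⁺ still has 2 valence electrons; Ca³⁺ is already 1 electron into the core.
Core electrons are held far more tightly than valence electrons, so Ca and Mg top the IE_4 order.
Tabulated IE_4 (kJ/mol): Mg 10543, P 4964, Ca 6491.
Putting it together, IE_4: P < Ca < Mg.

Mg > Ca > P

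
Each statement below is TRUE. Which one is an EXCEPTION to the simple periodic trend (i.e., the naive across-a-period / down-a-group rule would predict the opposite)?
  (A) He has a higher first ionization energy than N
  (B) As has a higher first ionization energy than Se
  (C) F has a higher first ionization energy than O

(B)

The general trend: first ionization energy increases across a period and decreases down a group.
(A) He (period 1, group 18) vs N (period 2, group 15): the stated order agrees with the simple trend.
(B) As (period 4, group 15) vs Se (period 4, group 16): the stated order contradicts the simple trend.
(C) F (period 2, group 17) vs O (period 2, group 16): the stated order agrees with the simple trend.
The exception is (B): Se (4p⁴) ionizes more easily than half-filled As (4p³).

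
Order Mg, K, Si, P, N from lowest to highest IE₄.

Si < P < K < N < Mg

After 3 electrons have been removed, what remains? Mg³⁺ is already 1 electron into the core; K³⁺ is already 2 electrons into the core; Si³⁺ still has 1 valence electron; P³⁺ still has 2 valence electrons; N³⁺ still has 2 valence electrons.
Usually core removal costs more than valence removal, but here the competition is close: a tightly held n=2 valence electron can cost more to remove than an n=3 core electron, so the actual values have to decide it.
Valence configurations: Si³⁺ [Ne]3s¹, P³⁺ [Ne]3s², N³⁺ [He]2s².
Approximate IE_4 values (kJ/mol): Mg 10543, K 5877, Si 4356, P 4964, N 7475.
Putting it together, IE_4: Si < P < K < N < Mg.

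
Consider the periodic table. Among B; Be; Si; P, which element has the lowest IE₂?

After 1 electron has been removed, what remains? B⁺ still has 2 valence electrons; Be⁺ still has 1 valence electron; Si⁺ still has 3 valence electrons; P⁺ still has 4 valence electrons.
All are still removing valence electrons, so compare the +1 ions as you would atoms: IE_2 generally rises across a period (higher Z_eff) and falls down a group (larger shell), subject to the usual subshell exceptions.
Valence configurations: B⁺ [He]2s², Be⁺ [He]2s¹, Si⁺ [Ne]3s²3p¹, P⁺ [Ne]3s²3p².
Tabulated IE_2 (kJ/mol): B 2427, Be 1757, Si 1577, P 1907.
Putting it together, IE_2: Si < Be < P < B.

Si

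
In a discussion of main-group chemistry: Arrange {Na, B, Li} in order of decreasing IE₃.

Consider each +2 ion: Na²⁺ is already 1 electron into the core; B²⁺ still has 1 valence electron; Li²⁺ is already 1 electron into the core.
Core electrons are held far more tightly than valence electrons, so Na and Li top the IE_3 order.
Tabulated IE_3 (kJ/mol): Na 6910, B 3660, Li 11815.
So the third ionization energies run B < Na < Li.

Li > Na > B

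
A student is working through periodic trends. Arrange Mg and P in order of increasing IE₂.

The second ionization energy removes an electron from the +1 ion. For each element: Mg⁺ still has 1 valence electron; P⁺ still has 4 valence electrons.
All are still removing valence electrons, so compare the +1 ions as you would atoms: IE_2 generally rises across a period (higher Z_eff) and falls down a group (larger shell), subject to the usual subshell exceptions.
Valence configurations: Mg⁺ [Ne]3s¹, P⁺ [Ne]3s²3p².
Tabulated IE_2 (kJ/mol): Mg 1451, P 1907.
Overall IE_2 order: Mg < P.

Mg < P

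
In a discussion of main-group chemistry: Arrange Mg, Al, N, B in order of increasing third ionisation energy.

After 2 electrons have been removed, what remains? Mg²⁺ is the bare [Ne] core; Al²⁺ still has 1 valence electron; N²⁺ still has 3 valence electrons; B²⁺ still has 1 valence electron.
Pulling an electron out of a noble-gas core costs far more than removing a remaining valence electron, so Mg sits at the high end of IE_3.
Valence configurations: Al²⁺ [Ne]3s¹, N²⁺ [He]2s²2p¹, B²⁺ [He]2s¹.
Approximate IE_3 values (kJ/mol): Mg 7733, Al 2745, N 4578, B 3660.
So the third ionization energies run Al < B < N < Mg.

Al < B < N < Mg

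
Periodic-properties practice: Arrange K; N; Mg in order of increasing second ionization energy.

Mg < N < K

After 1 electron has been removed, what remains? K⁺ is the bare [Ar] core; N⁺ still has 4 valence electrons; Mg⁺ still has 1 valence electron.
Core electrons are held far more tightly than valence electrons, so K tops the IE_2 order.
Valence configurations: N⁺ [He]2s²2p², Mg⁺ [Ne]3s¹.
The numbers (kJ/mol): K 3052, N 2856, Mg 1451.
Hence IE_2: Mg < N < K.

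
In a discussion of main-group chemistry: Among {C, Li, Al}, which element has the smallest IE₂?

IE_2 is the cost of taking one more electron from the +1 cation: C⁺ still has 3 valence electrons; Li⁺ is the bare [He] core; Al⁺ still has 2 valence electrons.
Breaking into a closed-shell core is much more expensive than removing a leftover valence electron — Li has the largest IE_2 here.
Valence configurations: C⁺ [He]2s²2p¹, Al⁺ [Ne]3s².
The numbers (kJ/mol): C 2353, Li 7298, Al 1817.
Overall IE_2 order: Al < C < Li.

Al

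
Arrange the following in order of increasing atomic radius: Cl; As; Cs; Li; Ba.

Cl < As < Li < Ba < Cs

Li is in period 2, group 1; Cl is in period 3, group 17; As is in period 4, group 15; Cs is in period 6, group 1; Ba is in period 6, group 2.
Atomic radius shrinks across a period as nuclear charge pulls the same shell inward, and grows down a group as new shells are added.
These span different periods and groups, so the two trends combine.
As > Cl: relative to Cl, both the across-period and down-group shifts push As's atomic radius up.
Li > As: period and group pull opposite ways; the across-period shift dominates (133 vs 121 pm).
Ba > Li: period and group pull opposite ways; the down-group shift dominates (196 vs 133 pm).
Cs > Ba: Cs lies to the left of Ba in period 6, so the across-period effect alone puts Cs larger.
Approximate values (pm): Li 133, Cl 99, As 121, Cs 232, Ba 196.
So from smallest to largest: Cl < As < Li < Ba < Cs.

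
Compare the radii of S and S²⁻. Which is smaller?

S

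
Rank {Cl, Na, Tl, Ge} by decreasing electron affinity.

Na is in period 3, group 1; Cl is in period 3, group 17; Ge is in period 4, group 14; Tl is in period 6, group 13.
EA tends to increase across a period and decrease down a group, though the pattern is less regular than for IE or radius.
These span different periods and groups, so the two trends combine.
Na > Tl: period and group pull opposite ways; the down-group shift dominates (53 vs 19 kJ/mol).
Ge > Na: period and group pull opposite ways; the across-period shift dominates (119 vs 53 kJ/mol).
Cl > Ge: relative to Ge, both the across-period and down-group shifts push Cl's electron affinity up.
Approximate values (kJ/mol): Na 53, Cl 349, Ge 119, Tl 19.
So from highest to lowest: Cl > Ge > Na > Tl.

Cl > Ge > Na > Tl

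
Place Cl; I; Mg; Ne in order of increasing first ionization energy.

Ne is in period 2, group 18; Mg is in period 3, group 2; Cl is in period 3, group 17; I is in period 5, group 17.
Across a period the outer electron is held more tightly (higher IE₁); down a group it sits in a higher shell, more shielded, and comes off more easily.
Here both period and group differ, so the two effects have to be weighed against each other.
I > Mg: period and group pull opposite ways; the across-period shift dominates (1008 vs 738 kJ/mol).
Cl > I: they share group 17; the group trend gives Cl the larger value.
Ne > Cl: relative to Cl, both the across-period and down-group shifts push Ne's first ionization energy up.
Approximate values (kJ/mol): Ne 2081, Mg 738, Cl 1251, I 1008.
So from lowest to highest: Mg < I < Cl < Ne.

Mg, I, Cl, Ne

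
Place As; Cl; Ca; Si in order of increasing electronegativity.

Atoms toward the upper right of the periodic table pull bonding electrons most strongly.
Neither a single period nor a single group — weigh both effects.
Si > Ca: both effects reinforce here, so Si is clearly the higher of the two.
As > Si: period and group pull opposite ways; the across-period shift dominates (2.18 vs 1.90).
Cl > As: relative to As, both the across-period and down-group shifts push Cl's electronegativity up.
Approximate values (Pauling): Si 1.90, Cl 3.16, Ca 1.00, As 2.18.
So from lowest to highest: Ca < Si < As < Cl.

Ca, Si, As, Cl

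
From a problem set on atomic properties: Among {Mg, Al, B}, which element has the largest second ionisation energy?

The second ionization energy removes an electron from the +1 ion. For each element: Mg⁺ still has 1 valence electron; Al⁺ still has 2 valence electrons; B⁺ still has 2 valence electrons.
All are still removing valence electrons, so compare the +1 ions as you would atoms: IE_2 generally rises across a period (higher Z_eff) and falls down a group (larger shell), subject to the usual subshell exceptions.
Valence configurations: Mg⁺ [Ne]3s¹, Al⁺ [Ne]3s², B⁺ [He]2s².
The numbers (kJ/mol): Mg 1451, Al 1817, B 2427.
Hence IE_2: Mg < Al < B.

B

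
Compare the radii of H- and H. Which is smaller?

H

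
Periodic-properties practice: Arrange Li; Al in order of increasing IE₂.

Al, Li

The second ionization energy removes an electron from the +1 ion. For each element: Li⁺ is the bare [He] core; Al⁺ still has 2 valence electrons.
Core electrons are held far more tightly than valence electrons, so Li tops the IE_2 order.
Approximate IE_2 values (kJ/mol): Li 7298, Al 1817.
Overall IE_2 order: Al < Li.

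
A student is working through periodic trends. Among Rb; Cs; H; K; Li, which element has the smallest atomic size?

H

H is in period 1, group 1; Li is in period 2, group 1; K is in period 4, group 1; Rb is in period 5, group 1; Cs is in period 6, group 1.
Moving right in a period, electrons are added to the same shell under a stronger nuclear pull, so atoms get smaller; moving down, a new shell is opened and atoms get larger.
All are in group 1, so atomic radius increases down the group.
The smallest atomic size among these belongs to H.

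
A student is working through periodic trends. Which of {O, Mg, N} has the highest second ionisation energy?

O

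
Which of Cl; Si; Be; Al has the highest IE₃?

Be

IE_3 is the cost of taking one more electron from the +2 cation: Cl²⁺ still has 5 valence electrons; Si²⁺ still has 2 valence electrons; Be²⁺ is the bare [He] core; Al²⁺ still has 1 valence electron.
Pulling an electron out of a noble-gas core costs far more than removing a remaining valence electron, so Be sits at the high end of IE_3.
Valence configurations: Cl²⁺ [Ne]3s²3p³, Si²⁺ [Ne]3s², Al²⁺ [Ne]3s¹.
The numbers (kJ/mol): Cl 3822, Si 3232, Be 14849, Al 2745.
So the third ionization energies run Al < Si < Cl < Be.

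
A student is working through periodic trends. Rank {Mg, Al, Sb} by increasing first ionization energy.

Al < Mg < Sb

Mg is in period 3, group 2; Al is in period 3, group 13; Sb is in period 5, group 15.
First ionization energy rises across a period (greater Z_eff holds electrons more tightly) and falls down a group (valence electrons are farther from the nucleus).
These span different periods and groups, so the two trends combine.
Mg > Al: this pair runs against the simple trend — see the exception note.
Sb > Mg: period and group pull opposite ways; the across-period shift dominates (831 vs 738 kJ/mol).
Note the exception: Mg has a higher first ionization energy than Al, contrary to the simple trend — Al's single 3p electron is easier to remove than one from Mg's filled 3s².
Approximate values (kJ/mol): Mg 738, Al 578, Sb 831.
So from lowest to highest: Al < Mg < Sb.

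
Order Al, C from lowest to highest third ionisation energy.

IE_3 is the cost of taking one more electron from the +2 cation: Al²⁺ still has 1 valence electron; C²⁺ still has 2 valence electrons.
All are still removing valence electrons, so compare the +2 ions as you would atoms: IE_3 generally rises across a period (higher Z_eff) and falls down a group (larger shell), subject to the usual subshell exceptions.
Valence configurations: Al²⁺ [Ne]3s¹, C²⁺ [He]2s².
Approximate IE_3 values (kJ/mol): Al 2745, C 4620.
Putting it together, IE_3: Al < C.

Al < C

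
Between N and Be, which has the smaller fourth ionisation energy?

N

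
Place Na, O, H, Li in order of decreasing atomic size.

H is in period 1, group 1; Li is in period 2, group 1; O is in period 2, group 16; Na is in period 3, group 1.
Moving right in a period, electrons are added to the same shell under a stronger nuclear pull, so atoms get smaller; moving down, a new shell is opened and atoms get larger.
These span different periods and groups, so the two trends combine.
O > H: the two effects oppose for this pair; the down-group effect wins (63 vs 32 pm).
Li > O: both are in period 2; the period trend gives Li the larger value.
Na > Li: Na sits below Li in group 1, so the down-group effect alone puts Na larger.
For reference (pm): H 32, Li 133, O 63, Na 155.
So from largest to smallest: Na > Li > O > H.

Na, Li, O, H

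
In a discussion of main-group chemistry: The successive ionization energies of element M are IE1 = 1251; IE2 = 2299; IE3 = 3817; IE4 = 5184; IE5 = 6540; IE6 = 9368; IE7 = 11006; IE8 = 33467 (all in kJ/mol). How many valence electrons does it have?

Look for the largest jump between consecutive ionization energies: IE8/IE7 ≈ 3.0, far larger than any earlier ratio.
That jump marks the point where a core electron is being removed. So the atom has 7 valence electrons.

7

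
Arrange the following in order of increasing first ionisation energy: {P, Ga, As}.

Ga < As < P

P is in period 3, group 15; Ga is in period 4, group 13; As is in period 4, group 15.
First ionization energy rises across a period (greater Z_eff holds electrons more tightly) and falls down a group (valence electrons are farther from the nucleus).
These span different periods and groups, so the two trends combine.
As > Ga: As lies to the right of Ga in period 4, so the across-period effect alone puts As higher.
P > As: P sits above As in group 15, so the down-group effect alone puts P higher.
Approximate values (kJ/mol): P 1012, Ga 579, As 947.
So from lowest to highest: Ga < As < P.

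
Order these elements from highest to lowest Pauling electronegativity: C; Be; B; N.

Be is in period 2, group 2; B is in period 2, group 13; C is in period 2, group 14; N is in period 2, group 15.
Atoms toward the upper right of the periodic table pull bonding electrons most strongly.
All lie in period 2, so electronegativity increases left to right.
So from highest to lowest: N > C > B > Be.

N > C > B > Be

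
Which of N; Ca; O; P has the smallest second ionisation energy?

Ca

Consider each +1 ion: N⁺ still has 4 valence electrons; Ca⁺ still has 1 valence electron; O⁺ still has 5 valence electrons; P⁺ still has 4 valence electrons.
All are still removing valence electrons, so compare the +1 ions as you would atoms: IE_2 generally rises across a period (higher Z_eff) and falls down a group (larger shell), subject to the usual subshell exceptions.
Valence configurations: N⁺ [He]2s²2p², Ca⁺ [Ar]4s¹, O⁺ [He]2s²2p³, P⁺ [Ne]3s²3p².
The numbers (kJ/mol): N 2856, Ca 1145, O 3388, P 1907.
So the second ionization energies run Ca < P < N < O.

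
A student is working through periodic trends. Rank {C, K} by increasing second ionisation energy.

C < K

The second ionization energy removes an electron from the +1 ion. For each element: C⁺ still has 3 valence electrons; K⁺ is the bare [Ar] core.
Breaking into a closed-shell core is much more expensive than removing a leftover valence electron — K has the largest IE_2 here.
Tabulated IE_2 (kJ/mol): C 2353, K 3052.
Putting it together, IE_2: C < K.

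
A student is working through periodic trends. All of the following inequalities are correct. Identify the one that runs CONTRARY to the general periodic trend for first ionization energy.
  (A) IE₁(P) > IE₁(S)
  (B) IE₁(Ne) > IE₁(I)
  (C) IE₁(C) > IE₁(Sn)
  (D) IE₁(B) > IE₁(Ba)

The general trend: first ionization energy increases across a period and decreases down a group.
(A) P (period 3, group 15) vs S (period 3, group 16): the stated order contradicts the simple trend.
(B) Ne (period 2, group 18) vs I (period 5, group 17): the stated order agrees with the simple trend.
(C) C (period 2, group 14) vs Sn (period 5, group 14): the stated order agrees with the simple trend.
(D) B (period 2, group 13) vs Ba (period 6, group 2): the stated order agrees with the simple trend.
The exception is (A): S (3p⁴) ionizes more easily than half-filled P (3p³) because the paired 3p electron in S is pushed out by e⁻–e⁻ repulsion.

(A)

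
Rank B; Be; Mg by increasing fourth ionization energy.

Mg, Be, B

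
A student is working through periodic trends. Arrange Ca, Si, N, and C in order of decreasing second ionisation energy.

The second ionization energy removes an electron from the +1 ion. For each element: Ca⁺ still has 1 valence electron; Si⁺ still has 3 valence electrons; N⁺ still has 4 valence electrons; C⁺ still has 3 valence electrons.
All are still removing valence electrons, so compare the +1 ions as you would atoms: IE_2 generally rises across a period (higher Z_eff) and falls down a group (larger shell), subject to the usual subshell exceptions.
Valence configurations: Ca⁺ [Ar]4s¹, Si⁺ [Ne]3s²3p¹, N⁺ [He]2s²2p², C⁺ [He]2s²2p¹.
Approximate IE_2 values (kJ/mol): Ca 1145, Si 1577, N 2856, C 2353.
Putting it together, IE_2: Ca < Si < C < N.

N > C > Si > Ca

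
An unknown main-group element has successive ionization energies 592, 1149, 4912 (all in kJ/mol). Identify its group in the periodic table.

Group 2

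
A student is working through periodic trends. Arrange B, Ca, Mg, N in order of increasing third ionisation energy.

B, N, Ca, Mg

After 2 electrons have been removed, what remains? B²⁺ still has 1 valence electron; Ca²⁺ is the bare [Ar] core; Mg²⁺ is the bare [Ne] core; N²⁺ still has 3 valence electrons.
Core electrons are held far more tightly than valence electrons, so Ca and Mg top the IE_3 order.
Valence configurations: B²⁺ [He]2s¹, N²⁺ [He]2s²2p¹.
Approximate IE_3 values (kJ/mol): B 3660, Ca 4912, Mg 7733, N 4578.
So the third ionization energies run B < N < Ca < Mg.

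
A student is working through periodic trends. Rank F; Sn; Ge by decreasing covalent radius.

F is in period 2, group 17; Ge is in period 4, group 14; Sn is in period 5, group 14.
Atomic radius shrinks across a period as nuclear charge pulls the same shell inward, and grows down a group as new shells are added.
These span different periods and groups, so the two trends combine.
Ge > F: both effects reinforce here, so Ge is clearly the larger of the two.
Sn > Ge: Sn sits below Ge in group 14, so the down-group effect alone puts Sn larger.
For reference (pm): F 64, Ge 121, Sn 140.
So from largest to smallest: Sn > Ge > F.

Sn, Ge, F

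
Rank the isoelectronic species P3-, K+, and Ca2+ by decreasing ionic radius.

All of these have 18 electrons, so size is governed by nuclear charge alone: the more protons, the stronger the pull on the same electron cloud, and the smaller the ion.
Nuclear charges: Ca2+ (Z=20), K+ (Z=19), P3- (Z=15).
Largest to smallest: P3- > K+ > Ca2+.

P3- > K+ > Ca2+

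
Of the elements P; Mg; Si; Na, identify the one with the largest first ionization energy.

P

Na is in period 3, group 1; Mg is in period 3, group 2; Si is in period 3, group 14; P is in period 3, group 15.
Across a period the outer electron is held more tightly (higher IE₁); down a group it sits in a higher shell, more shielded, and comes off more easily.
All lie in period 3, so first ionization energy increases left to right.
The largest first ionization energy among these belongs to P.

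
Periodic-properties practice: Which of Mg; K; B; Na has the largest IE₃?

IE_3 is the cost of taking one more electron from the +2 cation: Mg²⁺ is the bare [Ne] core; K²⁺ is already 1 electron into the core; B²⁺ still has 1 valence electron; Na²⁺ is already 1 electron into the core.
Breaking into a closed-shell core is much more expensive than removing a leftover valence electron — K, Na and Mg have the largest IE_3 here.
Tabulated IE_3 (kJ/mol): Mg 7733, K 4420, B 3660, Na 6910.
Overall IE_3 order: B < K < Na < Mg.

Mg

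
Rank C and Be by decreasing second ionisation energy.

C > Be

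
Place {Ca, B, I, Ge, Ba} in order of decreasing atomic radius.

Ba > Ca > I > Ge > B

B is in period 2, group 13; Ca is in period 4, group 2; Ge is in period 4, group 14; I is in period 5, group 17; Ba is in period 6, group 2.
Radius decreases left→right (rising Z_eff, same n) and increases top→bottom (higher n).
Neither a single period nor a single group — weigh both effects.
Ge > B: period and group pull opposite ways; the down-group shift dominates (121 vs 85 pm).
I > Ge: period and group pull opposite ways; the down-group shift dominates (133 vs 121 pm).
Ca > I: period and group pull opposite ways; the across-period shift dominates (171 vs 133 pm).
Ba > Ca: Ba sits below Ca in group 2, so the down-group effect alone puts Ba larger.
For reference (pm): B 85, Ca 171, Ge 121, I 133, Ba 196.
So from largest to smallest: Ba > Ca > I > Ge > B.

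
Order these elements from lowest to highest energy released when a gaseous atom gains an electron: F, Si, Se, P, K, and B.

Electron affinity generally becomes more exothermic across a period toward the halogens and less exothermic down a group.
Here both period and group differ, so the two effects have to be weighed against each other.
K > B: this pair runs against the simple trend — see the exception note.
P > K: both effects reinforce here, so P is clearly the higher of the two.
Si > P: this pair runs against the simple trend — see the exception note.
Se > Si: period and group pull opposite ways; the across-period shift dominates (195 vs 134 kJ/mol).
F > Se: relative to Se, both the across-period and down-group shifts push F's electron affinity up.
Note the exception: K has a higher electron affinity than B, contrary to the simple trend — B's ns²np¹ configuration gives only a small electron affinity — the sparsely filled np subshell binds an added electron weakly.
Note the exception: Si has a higher electron affinity than P, contrary to the simple trend — adding an electron to P's half-filled 3p³ is unfavourable, so Si (3p²) has the more exothermic EA.
For reference (kJ/mol): B 27, F 328, Si 134, P 72, K 48, Se 195.
So from lowest to highest: B < K < P < Si < Se < F.

B < K < P < Si < Se < F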